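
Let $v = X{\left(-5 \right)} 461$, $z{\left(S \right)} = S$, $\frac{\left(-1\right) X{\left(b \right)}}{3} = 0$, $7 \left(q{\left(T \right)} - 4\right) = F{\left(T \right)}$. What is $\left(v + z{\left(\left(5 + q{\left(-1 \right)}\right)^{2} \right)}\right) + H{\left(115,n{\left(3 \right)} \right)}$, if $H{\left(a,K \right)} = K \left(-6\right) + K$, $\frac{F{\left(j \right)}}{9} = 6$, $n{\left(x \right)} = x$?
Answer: $\frac{12954}{49} \approx 264.37$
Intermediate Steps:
$F{\left(j \right)} = 54$ ($F{\left(j \right)} = 9 \cdot 6 = 54$)
$H{\left(a,K \right)} = - 5 K$ ($H{\left(a,K \right)} = - 6 K + K = - 5 K$)
$q{\left(T \right)} = \frac{82}{7}$ ($q{\left(T \right)} = 4 + \frac{1}{7} \cdot 54 = 4 + \frac{54}{7} = \frac{82}{7}$)
$X{\left(b \right)} = 0$ ($X{\left(b \right)} = \left(-3\right) 0 = 0$)
$v = 0$ ($v = 0 \cdot 461 = 0$)
$\left(v + z{\left(\left(5 + q{\left(-1 \right)}\right)^{2} \right)}\right) + H{\left(115,n{\left(3 \right)} \right)} = \left(0 + \left(5 + \frac{82}{7}\right)^{2}\right) - 15 = \left(0 + \left(\frac{117}{7}\right)^{2}\right) - 15 = \left(0 + \frac{13689}{49}\right) - 15 = \frac{13689}{49} - 15 = \frac{12954}{49}$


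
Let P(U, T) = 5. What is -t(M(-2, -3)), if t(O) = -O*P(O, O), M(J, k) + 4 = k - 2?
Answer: -45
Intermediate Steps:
M(J, k) = -6 + k (M(J, k) = -4 + (k - 2) = -4 + (-2 + k) = -6 + k)
t(O) = -5*O (t(O) = -O*5 = -5*O)
-t(M(-2, -3)) = -(-5)*(-6 - 3) = -(-5)*(-9) = -1*45 = -45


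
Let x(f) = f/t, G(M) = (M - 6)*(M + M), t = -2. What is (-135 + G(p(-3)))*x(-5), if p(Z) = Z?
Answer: -405/2 ≈ -202.50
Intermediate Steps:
G(M) = 2*M*(-6 + M) (G(M) = (-6 + M)*(2*M) = 2*M*(-6 + M))
x(f) = -f/2 (x(f) = f/(-2) = f*(-½) = -f/2)
(-135 + G(p(-3)))*x(-5) = (-135 + 2*(-3)*(-6 - 3))*(-½*(-5)) = (-135 + 2*(-3)*(-9))*(5/2) = (-135 + 54)*(5/2) = -81*5/2 = -405/2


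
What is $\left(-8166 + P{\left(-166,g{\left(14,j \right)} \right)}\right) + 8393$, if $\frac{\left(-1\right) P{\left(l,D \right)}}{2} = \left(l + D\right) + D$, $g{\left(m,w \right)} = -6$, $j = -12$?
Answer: $583$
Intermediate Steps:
$P{\left(l,D \right)} = - 4 D - 2 l$ ($P{\left(l,D \right)} = - 2 \left(\left(l + D\right) + D\right) = - 2 \left(\left(D + l\right) + D\right) = - 2 \left(l + 2 D\right) = - 4 D - 2 l$)
$\left(-8166 + P{\left(-166,g{\left(14,j \right)} \right)}\right) + 8393 = \left(-8166 - -356\right) + 8393 = \left(-8166 + \left(24 + 332\right)\right) + 8393 = \left(-8166 + 356\right) + 8393 = -7810 + 8393 = 583$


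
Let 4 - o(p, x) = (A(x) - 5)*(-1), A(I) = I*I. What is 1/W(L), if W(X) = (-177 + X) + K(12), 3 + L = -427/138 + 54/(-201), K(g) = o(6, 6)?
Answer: -9246/1371763 ≈ -0.0067402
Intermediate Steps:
A(I) = I**2
o(p, x) = -1 + x**2 (o(p, x) = 4 - (x**2 - 5)*(-1) = 4 - (-5 + x**2)*(-1) = 4 - (5 - x**2) = 4 + (-5 + x**2) = -1 + x**2)
K(g) = 35 (K(g) = -1 + 6**2 = -1 + 36 = 35)
L = -58831/9246 (L = -3 + (-427/138 + 54/(-201)) = -3 + (-427*1/138 + 54*(-1/201)) = -3 + (-427/138 - 18/67) = -3 - 31093/9246 = -58831/9246 ≈ -6.3629)
W(X) = -142 + X (W(X) = (-177 + X) + 35 = -142 + X)
1/W(L) = 1/(-142 - 58831/9246) = 1/(-1371763/9246) = -9246/1371763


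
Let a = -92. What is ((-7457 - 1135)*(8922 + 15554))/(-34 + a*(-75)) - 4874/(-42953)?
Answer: -4516443797446/147457649 ≈ -30629.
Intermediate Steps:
((-7457 - 1135)*(8922 + 15554))/(-34 + a*(-75)) - 4874/(-42953) = ((-7457 - 1135)*(8922 + 15554))/(-34 - 92*(-75)) - 4874/(-42953) = (-8592*24476)/(-34 + 6900) - 4874*(-1/42953) = -210297792/6866 + 4874/42953 = -210297792*1/6866 + 4874/42953 = -105148896/3433 + 4874/42953 = -4516443797446/147457649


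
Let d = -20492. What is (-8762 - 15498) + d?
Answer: -44752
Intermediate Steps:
(-8762 - 15498) + d = (-8762 - 15498) - 20492 = -24260 - 20492 = -44752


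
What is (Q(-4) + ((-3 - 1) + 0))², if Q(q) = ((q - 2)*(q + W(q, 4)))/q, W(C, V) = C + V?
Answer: 100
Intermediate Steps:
Q(q) = (-2 + q)*(4 + 2*q)/q (Q(q) = ((q - 2)*(q + (q + 4)))/q = ((-2 + q)*(q + (4 + q)))/q = ((-2 + q)*(4 + 2*q))/q = (-2 + q)*(4 + 2*q)/q)
(Q(-4) + ((-3 - 1) + 0))² = ((-8/(-4) + 2*(-4)) + ((-3 - 1) + 0))² = ((-8*(-¼) - 8) + (-4 + 0))² = ((2 - 8) - 4)² = (-6 - 4)² = (-10)² = 100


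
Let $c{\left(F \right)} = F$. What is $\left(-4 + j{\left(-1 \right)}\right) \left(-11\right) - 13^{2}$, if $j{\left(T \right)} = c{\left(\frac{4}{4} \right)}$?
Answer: $-136$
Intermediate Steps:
$j{\left(T \right)} = 1$ ($j{\left(T \right)} = \frac{4}{4} = 4 \cdot \frac{1}{4} = 1$)
$\left(-4 + j{\left(-1 \right)}\right) \left(-11\right) - 13^{2} = \left(-4 + 1\right) \left(-11\right) - 13^{2} = \left(-3\right) \left(-11\right) - 169 = 33 - 169 = -136$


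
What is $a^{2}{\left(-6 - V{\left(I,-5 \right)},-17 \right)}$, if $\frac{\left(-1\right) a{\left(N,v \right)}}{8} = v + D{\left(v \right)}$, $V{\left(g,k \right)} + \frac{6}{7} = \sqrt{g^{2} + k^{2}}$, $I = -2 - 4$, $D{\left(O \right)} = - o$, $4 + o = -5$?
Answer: $4096$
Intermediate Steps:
$o = -9$ ($o = -4 - 5 = -9$)
$D{\left(O \right)} = 9$ ($D{\left(O \right)} = \left(-1\right) \left(-9\right) = 9$)
$I = -6$
$V{\left(g,k \right)} = - \frac{6}{7} + \sqrt{g^{2} + k^{2}}$
$a{\left(N,v \right)} = -72 - 8 v$ ($a{\left(N,v \right)} = - 8 \left(v + 9\right) = - 8 \left(9 + v\right) = -72 - 8 v$)
$a^{2}{\left(-6 - V{\left(I,-5 \right)},-17 \right)} = \left(-72 - -136\right)^{2} = \left(-72 + 136\right)^{2} = 64^{2} = 4096$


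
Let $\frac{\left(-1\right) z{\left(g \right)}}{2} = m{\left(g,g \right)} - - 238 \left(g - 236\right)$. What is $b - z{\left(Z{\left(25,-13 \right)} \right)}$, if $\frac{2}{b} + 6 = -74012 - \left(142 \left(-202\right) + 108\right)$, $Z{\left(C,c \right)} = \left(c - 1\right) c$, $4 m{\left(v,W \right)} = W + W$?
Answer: $- \frac{579885363}{22721} \approx -25522.0$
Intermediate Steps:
$m{\left(v,W \right)} = \frac{W}{2}$ ($m{\left(v,W \right)} = \frac{W + W}{4} = \frac{2 W}{4} = \frac{W}{2}$)
$Z{\left(C,c \right)} = c \left(-1 + c\right)$ ($Z{\left(C,c \right)} = \left(-1 + c\right) c = c \left(-1 + c\right)$)
$z{\left(g \right)} = 112336 - 477 g$ ($z{\left(g \right)} = - 2 \left(\frac{g}{2} - - 238 \left(g - 236\right)\right) = - 2 \left(\frac{g}{2} - - 238 \left(-236 + g\right)\right) = - 2 \left(\frac{g}{2} - \left(56168 - 238 g\right)\right) = - 2 \left(\frac{g}{2} + \left(-56168 + 238 g\right)\right) = - 2 \left(-56168 + \frac{477 g}{2}\right) = 112336 - 477 g$)
$b = - \frac{1}{22721}$ ($b = \frac{2}{-6 - \left(74120 - 28684\right)} = \frac{2}{-6 - 45436} = \frac{2}{-45442} = 2 \left(- \frac{1}{45442}\right) = - \frac{1}{22721} \approx -4.4012 \cdot 10^{-5}$)
$b - z{\left(Z{\left(25,-13 \right)} \right)} = - \frac{1}{22721} - \left(112336 - 477 \left(- 13 \left(-1 - 13\right)\right)\right) = - \frac{1}{22721} - \left(112336 - 477 \left(\left(-13\right) \left(-14\right)\right)\right) = - \frac{1}{22721} - \left(112336 - 86814\right) = - \frac{1}{22721} - 25522 = - \frac{579885363}{22721}$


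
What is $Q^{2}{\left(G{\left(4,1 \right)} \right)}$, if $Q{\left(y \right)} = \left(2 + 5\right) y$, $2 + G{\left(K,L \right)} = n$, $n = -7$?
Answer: $3969$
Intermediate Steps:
$G{\left(K,L \right)} = -9$ ($G{\left(K,L \right)} = -2 - 7 = -9$)
$Q{\left(y \right)} = 7 y$
$Q^{2}{\left(G{\left(4,1 \right)} \right)} = \left(7 \left(-9\right)\right)^{2} = \left(-63\right)^{2} = 3969$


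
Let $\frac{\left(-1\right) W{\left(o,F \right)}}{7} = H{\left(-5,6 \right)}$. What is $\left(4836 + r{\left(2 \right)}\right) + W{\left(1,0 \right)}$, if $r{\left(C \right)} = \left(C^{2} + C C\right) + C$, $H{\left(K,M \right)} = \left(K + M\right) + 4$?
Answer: $4811$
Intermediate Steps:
$H{\left(K,M \right)} = 4 + K + M$
$W{\left(o,F \right)} = -35$ ($W{\left(o,F \right)} = - 7 \left(4 - 5 + 6\right) = \left(-7\right) 5 = -35$)
$r{\left(C \right)} = C + 2 C^{2}$ ($r{\left(C \right)} = \left(C^{2} + C^{2}\right) + C = 2 C^{2} + C = C + 2 C^{2}$)
$\left(4836 + r{\left(2 \right)}\right) + W{\left(1,0 \right)} = \left(4836 + 2 \left(1 + 2 \cdot 2\right)\right) - 35 = \left(4836 + 2 \left(1 + 4\right)\right) - 35 = \left(4836 + 2 \cdot 5\right) - 35 = \left(4836 + 10\right) - 35 = 4846 - 35 = 4811$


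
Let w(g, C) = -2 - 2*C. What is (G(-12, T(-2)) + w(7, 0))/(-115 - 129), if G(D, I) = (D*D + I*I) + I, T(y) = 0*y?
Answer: -71/122 ≈ -0.58197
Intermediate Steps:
T(y) = 0
G(D, I) = I + D**2 + I**2 (G(D, I) = (D**2 + I**2) + I = I + D**2 + I**2)
(G(-12, T(-2)) + w(7, 0))/(-115 - 129) = ((0 + (-12)**2 + 0**2) + (-2 - 2*0))/(-115 - 129) = ((0 + 144 + 0) + (-2 + 0))/(-244) = -(144 - 2)/244 = -1/244*142 = -71/122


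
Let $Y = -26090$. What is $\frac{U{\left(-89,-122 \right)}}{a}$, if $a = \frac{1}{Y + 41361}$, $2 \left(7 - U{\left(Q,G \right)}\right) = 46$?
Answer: $-244336$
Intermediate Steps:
$U{\left(Q,G \right)} = -16$ ($U{\left(Q,G \right)} = 7 - 23 = -16$)
$a = \frac{1}{15271}$ ($a = \frac{1}{-26090 + 41361} = \frac{1}{15271} \approx 6.5484 \cdot 10^{-5}$)
$\frac{U{\left(-89,-122 \right)}}{a} = - 16 \frac{1}{\frac{1}{15271}} = \left(-16\right) 15271 = -244336$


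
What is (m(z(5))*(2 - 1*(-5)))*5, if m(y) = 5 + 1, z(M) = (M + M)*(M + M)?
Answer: 210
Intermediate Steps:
z(M) = 4*M² (z(M) = (2*M)*(2*M) = 4*M²)
m(y) = 6
(m(z(5))*(2 - 1*(-5)))*5 = (6*(2 - 1*(-5)))*5 = (6*(2 + 5))*5 = (6*7)*5 = 42*5 = 210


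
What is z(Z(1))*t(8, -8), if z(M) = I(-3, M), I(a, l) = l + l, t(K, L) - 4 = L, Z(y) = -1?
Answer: 8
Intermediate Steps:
t(K, L) = 4 + L
I(a, l) = 2*l
z(M) = 2*M
z(Z(1))*t(8, -8) = (2*(-1))*(4 - 8) = -2*(-4) = 8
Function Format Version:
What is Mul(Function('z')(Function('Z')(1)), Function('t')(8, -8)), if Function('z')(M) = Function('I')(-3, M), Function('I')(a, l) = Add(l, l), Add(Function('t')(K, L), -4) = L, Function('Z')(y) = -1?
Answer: 8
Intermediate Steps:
Function('t')(K, L) = Add(4, L)
Function('I')(a, l) = Mul(2, l)
Function('z')(M) = Mul(2, M)
Mul(Function('z')(Function('Z')(1)), Function('t')(8, -8)) = Mul(Mul(2, -1), Add(4, -8)) = Mul(-2, -4) = 8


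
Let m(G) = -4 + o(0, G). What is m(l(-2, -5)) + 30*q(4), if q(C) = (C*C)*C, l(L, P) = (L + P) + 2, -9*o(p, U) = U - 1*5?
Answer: 17254/9 ≈ 1917.1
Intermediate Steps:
o(p, U) = 5/9 - U/9 (o(p, U) = -(U - 1*5)/9 = -(U - 5)/9 = -(-5 + U)/9 = 5/9 - U/9)
l(L, P) = 2 + L + P
m(G) = -31/9 - G/9 (m(G) = -4 + (5/9 - G/9) = -31/9 - G/9)
q(C) = C³ (q(C) = C²*C = C³)
m(l(-2, -5)) + 30*q(4) = (-31/9 - (2 - 2 - 5)/9) + 30*4³ = (-31/9 - ⅑*(-5)) + 30*64 = (-31/9 + 5/9) + 1920 = -26/9 + 1920 = 17254/9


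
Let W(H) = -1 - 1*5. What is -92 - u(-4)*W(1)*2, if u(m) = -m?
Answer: -44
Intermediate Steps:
W(H) = -6 (W(H) = -1 - 5 = -6)
-92 - u(-4)*W(1)*2 = -92 - -1*(-4)*(-6)*2 = -92 - 4*(-6)*2 = -92 - (-24)*2 = -92 - 1*(-48) = -92 + 48 = -44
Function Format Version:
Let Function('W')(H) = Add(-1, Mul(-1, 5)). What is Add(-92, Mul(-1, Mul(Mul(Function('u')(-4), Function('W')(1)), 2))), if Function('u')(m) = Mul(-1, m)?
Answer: -44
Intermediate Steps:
Function('W')(H) = -6 (Function('W')(H) = Add(-1, -5) = -6)
Add(-92, Mul(-1, Mul(Mul(Function('u')(-4), Function('W')(1)), 2))) = Add(-92, Mul(-1, Mul(Mul(Mul(-1, -4), -6), 2))) = Add(-92, Mul(-1, Mul(Mul(4, -6), 2))) = Add(-92, Mul(-1, Mul(-24, 2))) = Add(-92, Mul(-1, -48)) = Add(-92, 48) = -44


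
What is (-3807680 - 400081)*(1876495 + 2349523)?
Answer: -17782073725698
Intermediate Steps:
(-3807680 - 400081)*(1876495 + 2349523) = -4207761*4226018 = -17782073725698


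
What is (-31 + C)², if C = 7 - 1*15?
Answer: 1521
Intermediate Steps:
C = -8 (C = 7 - 15 = -8)
(-31 + C)² = (-31 - 8)² = (-39)² = 1521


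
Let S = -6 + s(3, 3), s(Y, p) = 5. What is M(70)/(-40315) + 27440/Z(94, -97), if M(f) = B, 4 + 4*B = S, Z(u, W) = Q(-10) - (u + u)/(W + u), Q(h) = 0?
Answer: 663746207/1515844 ≈ 437.87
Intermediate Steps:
Z(u, W) = -2*u/(W + u) (Z(u, W) = 0 - (u + u)/(W + u) = 0 - 2*u/(W + u) = -2*u/(W + u))
S = -1 (S = -6 + 5 = -1)
B = -5/4 (B = -1 + (1/4)*(-1) = -1 - 1/4 = -5/4 ≈ -1.2500)
M(f) = -5/4
M(70)/(-40315) + 27440/Z(94, -97) = -5/4/(-40315) + 27440/((-2*94/(-97 + 94))) = -5/4*(-1/40315) + 27440/((-2*94/(-3))) = 1/32252 + 27440/((-2*94*(-1/3))) = 1/32252 + 27440/(188/3) = 1/32252 + 27440*(3/188) = 1/32252 + 20580/47 = 663746207/1515844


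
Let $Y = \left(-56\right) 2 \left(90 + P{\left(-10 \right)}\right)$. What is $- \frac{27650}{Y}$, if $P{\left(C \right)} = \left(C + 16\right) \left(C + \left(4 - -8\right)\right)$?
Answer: $\frac{1975}{816} \approx 2.4203$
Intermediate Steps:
$P{\left(C \right)} = \left(12 + C\right) \left(16 + C\right)$ ($P{\left(C \right)} = \left(16 + C\right) \left(C + \left(4 + 8\right)\right) = \left(16 + C\right) \left(C + 12\right) = \left(16 + C\right) \left(12 + C\right) = \left(12 + C\right) \left(16 + C\right)$)
$Y = -11424$ ($Y = \left(-56\right) 2 \left(90 + \left(192 + \left(-10\right)^{2} + 28 \left(-10\right)\right)\right) = - 112 \left(90 + \left(192 + 100 - 280\right)\right) = - 112 \left(90 + 12\right) = \left(-112\right) 102 = -11424$)
$- \frac{27650}{Y} = - \frac{27650}{-11424} = \left(-27650\right) \left(- \frac{1}{11424}\right) = \frac{1975}{816}$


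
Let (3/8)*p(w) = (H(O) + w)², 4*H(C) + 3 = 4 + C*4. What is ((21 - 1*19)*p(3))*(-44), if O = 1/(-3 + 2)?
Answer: -1188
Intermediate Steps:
O = -1 (O = 1/(-1) = -1)
H(C) = ¼ + C (H(C) = -¾ + (4 + C*4)/4 = -¾ + (4 + 4*C)/4 = -¾ + (1 + C) = ¼ + C)
p(w) = 8*(-¾ + w)²/3 (p(w) = 8*((¼ - 1) + w)²/3 = 8*(-¾ + w)²/3)
((21 - 1*19)*p(3))*(-44) = ((21 - 1*19)*((-3 + 4*3)²/6))*(-44) = ((21 - 19)*((-3 + 12)²/6))*(-44) = (2*((⅙)*9²))*(-44) = (2*((⅙)*81))*(-44) = (2*(27/2))*(-44) = 27*(-44) = -1188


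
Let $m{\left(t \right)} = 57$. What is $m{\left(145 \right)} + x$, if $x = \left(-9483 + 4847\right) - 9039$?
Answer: $-13618$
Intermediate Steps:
$x = -13675$ ($x = -4636 - 9039 = -13675$)
$m{\left(145 \right)} + x = 57 - 13675 = -13618$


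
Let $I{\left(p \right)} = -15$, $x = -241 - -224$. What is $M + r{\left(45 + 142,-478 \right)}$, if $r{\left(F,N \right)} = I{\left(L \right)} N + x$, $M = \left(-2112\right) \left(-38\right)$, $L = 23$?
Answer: $87409$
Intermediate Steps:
$x = -17$ ($x = -241 + 224 = -17$)
$M = 80256$
$r{\left(F,N \right)} = -17 - 15 N$ ($r{\left(F,N \right)} = - 15 N - 17 = -17 - 15 N$)
$M + r{\left(45 + 142,-478 \right)} = 80256 - -7153 = 80256 + \left(-17 + 7170\right) = 80256 + 7153 = 87409$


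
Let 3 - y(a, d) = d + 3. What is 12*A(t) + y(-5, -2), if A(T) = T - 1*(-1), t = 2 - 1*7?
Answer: -46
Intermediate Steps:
t = -5 (t = 2 - 7 = -5)
y(a, d) = -d (y(a, d) = 3 - (d + 3) = 3 - (3 + d) = 3 + (-3 - d) = -d)
A(T) = 1 + T (A(T) = T + 1 = 1 + T)
12*A(t) + y(-5, -2) = 12*(1 - 5) - 1*(-2) = 12*(-4) + 2 = -48 + 2 = -46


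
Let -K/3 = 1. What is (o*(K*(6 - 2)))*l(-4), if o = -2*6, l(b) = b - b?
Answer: 0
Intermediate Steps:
K = -3 (K = -3*1 = -3)
l(b) = 0
o = -12
(o*(K*(6 - 2)))*l(-4) = -(-36)*(6 - 2)*0 = -(-36)*4*0 = -12*(-12)*0 = 144*0 = 0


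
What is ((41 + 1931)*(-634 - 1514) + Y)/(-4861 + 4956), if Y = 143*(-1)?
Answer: -4235999/95 ≈ -44589.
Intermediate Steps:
Y = -143
((41 + 1931)*(-634 - 1514) + Y)/(-4861 + 4956) = ((41 + 1931)*(-634 - 1514) - 143)/(-4861 + 4956) = (1972*(-2148) - 143)/95 = (-4235856 - 143)*(1/95) = -4235999*1/95 = -4235999/95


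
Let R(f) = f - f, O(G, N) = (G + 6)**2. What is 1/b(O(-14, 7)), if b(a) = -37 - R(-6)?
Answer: -1/37 ≈ -0.027027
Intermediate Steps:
O(G, N) = (6 + G)**2
R(f) = 0
b(a) = -37 (b(a) = -37 - 1*0 = -37 + 0 = -37)
1/b(O(-14, 7)) = 1/(-37) = -1/37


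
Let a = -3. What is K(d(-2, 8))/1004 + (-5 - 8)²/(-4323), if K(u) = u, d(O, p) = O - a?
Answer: -165353/4340292 ≈ -0.038097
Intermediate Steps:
d(O, p) = 3 + O (d(O, p) = O - 1*(-3) = O + 3 = 3 + O)
K(d(-2, 8))/1004 + (-5 - 8)²/(-4323) = (3 - 2)/1004 + (-5 - 8)²/(-4323) = 1*(1/1004) + (-13)²*(-1/4323) = 1/1004 + 169*(-1/4323) = 1/1004 - 169/4323 = -165353/4340292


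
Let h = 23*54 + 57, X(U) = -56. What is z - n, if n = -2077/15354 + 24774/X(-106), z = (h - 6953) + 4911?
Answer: -64588231/214956 ≈ -300.47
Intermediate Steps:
h = 1299 (h = 1242 + 57 = 1299)
z = -743 (z = (1299 - 6953) + 4911 = -5654 + 4911 = -743)
n = -95124077/214956 (n = -2077/15354 + 24774/(-56) = -2077*1/15354 + 24774*(-1/56) = -2077/15354 - 12387/28 = -95124077/214956 ≈ -442.53)
z - n = -743 - 1*(-95124077/214956) = -743 + 95124077/214956 = -64588231/214956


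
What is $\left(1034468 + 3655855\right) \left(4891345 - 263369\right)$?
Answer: $21706702276248$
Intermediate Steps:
$\left(1034468 + 3655855\right) \left(4891345 - 263369\right) = 4690323 \cdot 4627976 = 21706702276248$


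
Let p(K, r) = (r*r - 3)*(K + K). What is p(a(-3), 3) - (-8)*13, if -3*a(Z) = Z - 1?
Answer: 120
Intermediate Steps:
a(Z) = 1/3 - Z/3 (a(Z) = -(Z - 1)/3 = -(-1 + Z)/3 = 1/3 - Z/3)
p(K, r) = 2*K*(-3 + r**2) (p(K, r) = (r**2 - 3)*(2*K) = (-3 + r**2)*(2*K) = 2*K*(-3 + r**2))
p(a(-3), 3) - (-8)*13 = 2*(1/3 - 1/3*(-3))*(-3 + 3**2) - (-8)*13 = 2*(1/3 + 1)*(-3 + 9) - 8*(-13) = 2*(4/3)*6 + 104 = 16 + 104 = 120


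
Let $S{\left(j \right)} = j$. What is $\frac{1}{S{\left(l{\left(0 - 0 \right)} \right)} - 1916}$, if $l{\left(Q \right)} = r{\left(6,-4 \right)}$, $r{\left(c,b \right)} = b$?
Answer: $- \frac{1}{1920} \approx -0.00052083$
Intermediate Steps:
$l{\left(Q \right)} = -4$
$\frac{1}{S{\left(l{\left(0 - 0 \right)} \right)} - 1916} = \frac{1}{-4 - 1916} = \frac{1}{-1920} = - \frac{1}{1920}$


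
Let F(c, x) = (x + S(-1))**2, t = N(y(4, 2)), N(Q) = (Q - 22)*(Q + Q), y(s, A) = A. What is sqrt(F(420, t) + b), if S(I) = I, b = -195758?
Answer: I*sqrt(189197) ≈ 434.97*I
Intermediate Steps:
N(Q) = 2*Q*(-22 + Q) (N(Q) = (-22 + Q)*(2*Q) = 2*Q*(-22 + Q))
t = -80 (t = 2*2*(-22 + 2) = 2*2*(-20) = -80)
F(c, x) = (-1 + x)**2 (F(c, x) = (x - 1)**2 = (-1 + x)**2)
sqrt(F(420, t) + b) = sqrt((-1 - 80)**2 - 195758) = sqrt((-81)**2 - 195758) = sqrt(6561 - 195758) = sqrt(-189197) = I*sqrt(189197)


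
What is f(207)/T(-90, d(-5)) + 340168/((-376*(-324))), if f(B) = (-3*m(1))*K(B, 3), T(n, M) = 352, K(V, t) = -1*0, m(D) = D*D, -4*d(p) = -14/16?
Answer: 42521/15228 ≈ 2.7923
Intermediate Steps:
d(p) = 7/32 (d(p) = -(-7)/(2*16) = -¼*(-7/8) = 7/32)
m(D) = D²
K(V, t) = 0
f(B) = 0 (f(B) = -3*1²*0 = -3*1*0 = -3*0 = 0)
f(207)/T(-90, d(-5)) + 340168/((-376*(-324))) = 0/352 + 340168/((-376*(-324))) = 0*(1/352) + 340168/121824 = 0 + 340168*(1/121824) = 0 + 42521/15228 = 42521/15228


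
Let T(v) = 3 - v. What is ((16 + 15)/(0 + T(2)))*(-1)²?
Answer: 31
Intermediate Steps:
((16 + 15)/(0 + T(2)))*(-1)² = ((16 + 15)/(0 + (3 - 1*2)))*(-1)² = (31/(0 + (3 - 2)))*1 = (31/(0 + 1))*1 = (31/1)*1 = (31*1)*1 = 31*1 = 31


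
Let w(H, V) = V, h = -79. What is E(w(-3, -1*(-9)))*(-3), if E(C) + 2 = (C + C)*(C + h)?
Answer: 3786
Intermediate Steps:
E(C) = -2 + 2*C*(-79 + C) (E(C) = -2 + (C + C)*(C - 79) = -2 + (2*C)*(-79 + C) = -2 + 2*C*(-79 + C))
E(w(-3, -1*(-9)))*(-3) = (-2 - (-158)*(-9) + 2*(-1*(-9))**2)*(-3) = (-2 - 158*9 + 2*9**2)*(-3) = (-2 - 1422 + 2*81)*(-3) = (-2 - 1422 + 162)*(-3) = -1262*(-3) = 3786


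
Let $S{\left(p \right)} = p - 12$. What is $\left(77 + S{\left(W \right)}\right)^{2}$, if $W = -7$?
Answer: $3364$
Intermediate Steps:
$S{\left(p \right)} = -12 + p$
$\left(77 + S{\left(W \right)}\right)^{2} = \left(77 - 19\right)^{2} = 58^{2} = 3364$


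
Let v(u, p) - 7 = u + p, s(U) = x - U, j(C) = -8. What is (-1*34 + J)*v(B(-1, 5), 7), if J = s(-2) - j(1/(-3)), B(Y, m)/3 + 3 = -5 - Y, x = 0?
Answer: 168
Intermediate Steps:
s(U) = -U (s(U) = 0 - U = -U)
B(Y, m) = -24 - 3*Y (B(Y, m) = -9 + 3*(-5 - Y) = -9 + (-15 - 3*Y) = -24 - 3*Y)
J = 10 (J = -1*(-2) - 1*(-8) = 2 + 8 = 10)
v(u, p) = 7 + p + u (v(u, p) = 7 + (u + p) = 7 + (p + u) = 7 + p + u)
(-1*34 + J)*v(B(-1, 5), 7) = (-1*34 + 10)*(7 + 7 + (-24 - 3*(-1))) = (-34 + 10)*(7 + 7 + (-24 + 3)) = -24*(7 + 7 - 21) = -24*(-7) = 168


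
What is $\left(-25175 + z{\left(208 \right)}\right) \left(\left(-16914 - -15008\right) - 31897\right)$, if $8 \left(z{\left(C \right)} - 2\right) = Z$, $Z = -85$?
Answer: $\frac{6810256607}{8} \approx 8.5128 \cdot 10^{8}$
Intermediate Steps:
$z{\left(C \right)} = - \frac{69}{8}$ ($z{\left(C \right)} = 2 + \frac{1}{8} \left(-85\right) = 2 - \frac{85}{8} = - \frac{69}{8}$)
$\left(-25175 + z{\left(208 \right)}\right) \left(\left(-16914 - -15008\right) - 31897\right) = \left(-25175 - \frac{69}{8}\right) \left(\left(-16914 - -15008\right) - 31897\right) = - \frac{201469 \left(\left(-16914 + 15008\right) - 31897\right)}{8} = - \frac{201469 \left(-1906 - 31897\right)}{8} = \left(- \frac{201469}{8}\right) \left(-33803\right) = \frac{6810256607}{8}$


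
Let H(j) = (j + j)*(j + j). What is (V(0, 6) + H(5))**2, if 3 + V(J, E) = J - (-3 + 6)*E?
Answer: 6241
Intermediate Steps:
V(J, E) = -3 + J - 3*E (V(J, E) = -3 + (J - (-3 + 6)*E) = -3 + (J - 3*E) = -3 + J - 3*E)
H(j) = 4*j**2 (H(j) = (2*j)*(2*j) = 4*j**2)
(V(0, 6) + H(5))**2 = ((-3 + 0 - 3*6) + 4*5**2)**2 = ((-3 + 0 - 18) + 4*25)**2 = (-21 + 100)**2 = 79**2 = 6241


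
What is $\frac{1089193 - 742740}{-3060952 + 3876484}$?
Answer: $\frac{346453}{815532} \approx 0.42482$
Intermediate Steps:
$\frac{1089193 - 742740}{-3060952 + 3876484} = \frac{1089193 + \left(-2351438 + 1608698\right)}{815532} = \left(1089193 - 742740\right) \frac{1}{815532} = 346453 \cdot \frac{1}{815532} = \frac{346453}{815532}$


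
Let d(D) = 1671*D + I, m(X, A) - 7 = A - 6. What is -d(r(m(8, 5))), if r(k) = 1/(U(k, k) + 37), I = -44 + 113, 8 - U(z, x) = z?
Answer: -1454/13 ≈ -111.85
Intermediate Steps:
U(z, x) = 8 - z
I = 69
m(X, A) = 1 + A (m(X, A) = 7 + (A - 6) = 7 + (-6 + A) = 1 + A)
r(k) = 1/(45 - k) (r(k) = 1/((8 - k) + 37) = 1/(45 - k))
d(D) = 69 + 1671*D (d(D) = 1671*D + 69 = 69 + 1671*D)
-d(r(m(8, 5))) = -(69 + 1671*(-1/(-45 + (1 + 5)))) = -(69 + 1671*(-1/(-45 + 6))) = -(69 + 1671*(-1/(-39))) = -(69 + 1671*(-1*(-1/39))) = -(69 + 1671*(1/39)) = -(69 + 557/13) = -1*1454/13 = -1454/13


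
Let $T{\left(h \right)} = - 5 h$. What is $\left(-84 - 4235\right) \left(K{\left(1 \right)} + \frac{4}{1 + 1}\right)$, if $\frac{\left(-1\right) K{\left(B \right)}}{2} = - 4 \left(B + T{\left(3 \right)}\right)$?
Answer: $475090$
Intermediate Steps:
$K{\left(B \right)} = -120 + 8 B$ ($K{\left(B \right)} = - 2 \left(- 4 \left(B - 15\right)\right) = - 2 \left(- 4 \left(-15 + B\right)\right) = - 2 \left(60 - 4 B\right) = -120 + 8 B$)
$\left(-84 - 4235\right) \left(K{\left(1 \right)} + \frac{4}{1 + 1}\right) = \left(-84 - 4235\right) \left(\left(-120 + 8 \cdot 1\right) + \frac{4}{1 + 1}\right) = \left(-84 - 4235\right) \left(\left(-120 + 8\right) + \frac{4}{2}\right) = - 4319 \left(-112 + 4 \cdot \frac{1}{2}\right) = - 4319 \left(-112 + 2\right) = \left(-4319\right) \left(-110\right) = 475090$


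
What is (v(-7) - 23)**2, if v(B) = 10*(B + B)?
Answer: 26569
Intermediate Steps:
v(B) = 20*B (v(B) = 10*(2*B) = 20*B)
(v(-7) - 23)**2 = (20*(-7) - 23)**2 = (-140 - 23)**2 = (-163)**2 = 26569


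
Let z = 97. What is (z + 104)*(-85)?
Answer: -17085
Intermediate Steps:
(z + 104)*(-85) = (97 + 104)*(-85) = 201*(-85) = -17085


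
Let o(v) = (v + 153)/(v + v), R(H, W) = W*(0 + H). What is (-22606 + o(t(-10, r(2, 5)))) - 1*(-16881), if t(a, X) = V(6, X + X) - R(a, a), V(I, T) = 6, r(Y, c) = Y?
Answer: -1076359/188 ≈ -5725.3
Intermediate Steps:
R(H, W) = H*W (R(H, W) = W*H = H*W)
t(a, X) = 6 - a**2 (t(a, X) = 6 - a*a = 6 - a**2)
o(v) = (153 + v)/(2*v) (o(v) = (153 + v)/((2*v)) = (153 + v)*(1/(2*v)) = (153 + v)/(2*v))
(-22606 + o(t(-10, r(2, 5)))) - 1*(-16881) = (-22606 + (153 + (6 - 1*(-10)**2))/(2*(6 - 1*(-10)**2))) - 1*(-16881) = (-22606 + (153 + (6 - 1*100))/(2*(6 - 1*100))) + 16881 = (-22606 + (153 + (6 - 100))/(2*(6 - 100))) + 16881 = (-22606 + (1/2)*(153 - 94)/(-94)) + 16881 = (-22606 + (1/2)*(-1/94)*59) + 16881 = (-22606 - 59/188) + 16881 = -4249987/188 + 16881 = -1076359/188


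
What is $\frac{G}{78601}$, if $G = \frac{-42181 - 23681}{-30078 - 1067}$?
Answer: $\frac{65862}{2448028145} \approx 2.6904 \cdot 10^{-5}$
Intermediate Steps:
$G = \frac{65862}{31145}$ ($G = - \frac{65862}{-31145} = \left(-65862\right) \left(- \frac{1}{31145}\right) = \frac{65862}{31145} \approx 2.1147$)
$\frac{G}{78601} = \frac{65862}{31145 \cdot 78601} = \frac{65862}{31145} \cdot \frac{1}{78601} = \frac{65862}{2448028145}$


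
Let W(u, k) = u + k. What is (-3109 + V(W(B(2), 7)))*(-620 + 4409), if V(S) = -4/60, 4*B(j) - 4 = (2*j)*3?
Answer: -58901268/5 ≈ -1.1780e+7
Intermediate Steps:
B(j) = 1 + 3*j/2 (B(j) = 1 + ((2*j)*3)/4 = 1 + (6*j)/4 = 1 + 3*j/2)
W(u, k) = k + u
V(S) = -1/15 (V(S) = -4*1/60 = -1/15)
(-3109 + V(W(B(2), 7)))*(-620 + 4409) = (-3109 - 1/15)*(-620 + 4409) = -46636/15*3789 = -58901268/5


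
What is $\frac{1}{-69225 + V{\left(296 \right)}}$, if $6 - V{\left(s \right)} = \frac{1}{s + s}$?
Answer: $- \frac{592}{40977649} \approx -1.4447 \cdot 10^{-5}$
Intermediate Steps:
$V{\left(s \right)} = 6 - \frac{1}{2 s}$ ($V{\left(s \right)} = 6 - \frac{1}{s + s} = 6 - \frac{1}{2 s}$)
$\frac{1}{-69225 + V{\left(296 \right)}} = \frac{1}{-69225 + \left(6 - \frac{1}{2 \cdot 296}\right)} = \frac{1}{-69225 + \left(6 - \frac{1}{592}\right)} = \frac{1}{-69225 + \frac{3551}{592}} = \frac{1}{- \frac{40977649}{592}} = - \frac{592}{40977649}$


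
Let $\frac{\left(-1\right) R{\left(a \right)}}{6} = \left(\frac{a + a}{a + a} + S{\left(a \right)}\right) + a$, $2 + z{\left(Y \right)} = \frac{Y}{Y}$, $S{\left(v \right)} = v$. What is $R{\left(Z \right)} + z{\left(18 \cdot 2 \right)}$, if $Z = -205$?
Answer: $2453$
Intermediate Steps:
$z{\left(Y \right)} = -1$ ($z{\left(Y \right)} = -2 + \frac{Y}{Y} = -2 + 1 = -1$)
$R{\left(a \right)} = -6 - 12 a$ ($R{\left(a \right)} = - 6 \left(\left(\frac{a + a}{a + a} + a\right) + a\right) = - 6 \left(\left(\frac{2 a}{2 a} + a\right) + a\right) = - 6 \left(\left(2 a \frac{1}{2 a} + a\right) + a\right) = - 6 \left(\left(1 + a\right) + a\right) = - 6 \left(1 + 2 a\right) = -6 - 12 a$)
$R{\left(Z \right)} + z{\left(18 \cdot 2 \right)} = \left(-6 - -2460\right) - 1 = \left(-6 + 2460\right) - 1 = 2454 - 1 = 2453$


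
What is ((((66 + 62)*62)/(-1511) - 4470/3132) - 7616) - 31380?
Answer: -30763051319/788742 ≈ -39003.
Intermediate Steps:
((((66 + 62)*62)/(-1511) - 4470/3132) - 7616) - 31380 = (((128*62)*(-1/1511) - 4470*1/3132) - 7616) - 31380 = ((7936*(-1/1511) - 745/522) - 7616) - 31380 = ((-7936/1511 - 745/522) - 7616) - 31380 = (-5268287/788742 - 7616) - 31380 = -6012327359/788742 - 31380 = -30763051319/788742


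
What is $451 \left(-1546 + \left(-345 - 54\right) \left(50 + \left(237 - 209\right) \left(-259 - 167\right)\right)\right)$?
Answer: $2136736976$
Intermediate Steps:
$451 \left(-1546 + \left(-345 - 54\right) \left(50 + \left(237 - 209\right) \left(-259 - 167\right)\right)\right) = 451 \left(-1546 - 399 \left(50 + 28 \left(-426\right)\right)\right) = 451 \left(-1546 - 399 \left(50 - 11928\right)\right) = 451 \left(-1546 - -4739322\right) = 451 \left(-1546 + 4739322\right) = 451 \cdot 4737776 = 2136736976$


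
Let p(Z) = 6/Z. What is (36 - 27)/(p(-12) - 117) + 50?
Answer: 11732/235 ≈ 49.923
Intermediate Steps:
(36 - 27)/(p(-12) - 117) + 50 = (36 - 27)/(6/(-12) - 117) + 50 = 9/(6*(-1/12) - 117) + 50 = 9/(-1/2 - 117) + 50 = 9/(-235/2) + 50 = 9*(-2/235) + 50 = -18/235 + 50 = 11732/235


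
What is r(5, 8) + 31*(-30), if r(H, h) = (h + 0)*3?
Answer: -906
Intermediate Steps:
r(H, h) = 3*h (r(H, h) = h*3 = 3*h)
r(5, 8) + 31*(-30) = 3*8 + 31*(-30) = 24 - 930 = -906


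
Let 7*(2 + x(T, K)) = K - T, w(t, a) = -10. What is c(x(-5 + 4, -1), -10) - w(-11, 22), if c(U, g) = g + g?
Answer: -10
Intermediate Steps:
x(T, K) = -2 - T/7 + K/7 (x(T, K) = -2 + (K - T)/7 = -2 + (-T/7 + K/7) = -2 - T/7 + K/7)
c(U, g) = 2*g
c(x(-5 + 4, -1), -10) - w(-11, 22) = 2*(-10) - 1*(-10) = -20 + 10 = -10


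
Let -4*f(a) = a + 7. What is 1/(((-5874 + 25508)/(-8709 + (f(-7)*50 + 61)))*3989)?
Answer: -4324/39160013 ≈ -0.00011042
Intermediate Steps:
f(a) = -7/4 - a/4 (f(a) = -(a + 7)/4 = -(7 + a)/4 = -7/4 - a/4)
1/(((-5874 + 25508)/(-8709 + (f(-7)*50 + 61)))*3989) = 1/(((-5874 + 25508)/(-8709 + ((-7/4 - 1/4*(-7))*50 + 61)))*3989) = (1/3989)/(19634/(-8709 + ((-7/4 + 7/4)*50 + 61))) = (1/3989)/(19634/(-8709 + (0*50 + 61))) = (1/3989)/(19634/(-8709 + (0 + 61))) = (1/3989)/(19634/(-8709 + 61)) = (1/3989)/(19634/(-8648)) = (1/3989)/(19634*(-1/8648)) = (1/3989)/(-9817/4324) = -4324/9817*1/3989 = -4324/39160013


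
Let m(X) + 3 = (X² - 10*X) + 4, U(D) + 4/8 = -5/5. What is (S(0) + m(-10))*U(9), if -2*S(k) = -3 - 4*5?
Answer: -1275/4 ≈ -318.75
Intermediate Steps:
S(k) = 23/2 (S(k) = -(-3 - 4*5)/2 = -(-3 - 20)/2 = -½*(-23) = 23/2)
U(D) = -3/2 (U(D) = -½ - 5/5 = -½ + (⅕)*(-5) = -½ - 1 = -3/2)
m(X) = 1 + X² - 10*X (m(X) = -3 + ((X² - 10*X) + 4) = -3 + (4 + X² - 10*X) = 1 + X² - 10*X)
(S(0) + m(-10))*U(9) = (23/2 + (1 + (-10)² - 10*(-10)))*(-3/2) = (23/2 + (1 + 100 + 100))*(-3/2) = (23/2 + 201)*(-3/2) = (425/2)*(-3/2) = -1275/4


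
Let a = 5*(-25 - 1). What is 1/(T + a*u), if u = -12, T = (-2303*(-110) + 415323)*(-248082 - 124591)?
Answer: -1/249188917909 ≈ -4.0130e-12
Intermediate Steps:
T = -249188919469 (T = (253330 + 415323)*(-372673) = 668653*(-372673) = -249188919469)
a = -130 (a = 5*(-26) = -130)
1/(T + a*u) = 1/(-249188919469 - 130*(-12)) = 1/(-249188919469 + 1560) = 1/(-249188917909) = -1/249188917909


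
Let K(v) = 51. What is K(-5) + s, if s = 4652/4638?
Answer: 120595/2319 ≈ 52.003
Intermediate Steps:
s = 2326/2319 (s = 4652*(1/4638) = 2326/2319 ≈ 1.0030)
K(-5) + s = 51 + 2326/2319 = 120595/2319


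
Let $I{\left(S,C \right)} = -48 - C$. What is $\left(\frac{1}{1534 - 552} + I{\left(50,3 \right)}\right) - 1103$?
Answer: $- \frac{1133227}{982} \approx -1154.0$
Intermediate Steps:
$\left(\frac{1}{1534 - 552} + I{\left(50,3 \right)}\right) - 1103 = \left(\frac{1}{1534 - 552} - 51\right) - 1103 = \left(\frac{1}{982} - 51\right) - 1103 = - \frac{50081}{982} - 1103 = - \frac{1133227}{982}$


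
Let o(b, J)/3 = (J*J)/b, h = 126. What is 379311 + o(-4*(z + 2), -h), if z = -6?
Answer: 1529151/4 ≈ 3.8229e+5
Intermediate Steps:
o(b, J) = 3*J²/b (o(b, J) = 3*((J*J)/b) = 3*(J²/b) = 3*J²/b)
379311 + o(-4*(z + 2), -h) = 379311 + 3*(-1*126)²/((-4*(-6 + 2))) = 379311 + 3*(-126)²/(-4*(-4)) = 379311 + 3*15876/16 = 379311 + 3*15876*(1/16) = 379311 + 11907/4 = 1529151/4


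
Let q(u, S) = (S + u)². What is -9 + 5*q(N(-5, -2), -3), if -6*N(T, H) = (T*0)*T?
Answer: 36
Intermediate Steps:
N(T, H) = 0 (N(T, H) = -T*0*T/6 = -0*T = -⅙*0 = 0)
-9 + 5*q(N(-5, -2), -3) = -9 + 5*(-3 + 0)² = -9 + 5*(-3)² = -9 + 5*9 = -9 + 45 = 36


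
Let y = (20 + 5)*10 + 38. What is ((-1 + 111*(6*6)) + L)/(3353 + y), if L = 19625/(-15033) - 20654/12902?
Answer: 387144795919/353096472003 ≈ 1.0964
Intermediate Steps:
y = 288 (y = 25*10 + 38 = 250 + 38 = 288)
L = -281846666/96977883 (L = 19625*(-1/15033) - 20654*1/12902 = -19625/15033 - 10327/6451 = -281846666/96977883 ≈ -2.9063)
((-1 + 111*(6*6)) + L)/(3353 + y) = ((-1 + 111*(6*6)) - 281846666/96977883)/(3353 + 288) = ((-1 + 111*36) - 281846666/96977883)/3641 = ((-1 + 3996) - 281846666/96977883)*(1/3641) = (3995 - 281846666/96977883)*(1/3641) = (387144795919/96977883)*(1/3641) = 387144795919/353096472003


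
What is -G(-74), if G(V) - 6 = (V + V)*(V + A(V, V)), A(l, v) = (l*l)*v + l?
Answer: -59995062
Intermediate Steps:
A(l, v) = l + v*l² (A(l, v) = l²*v + l = v*l² + l = l + v*l²)
G(V) = 6 + 2*V*(V + V*(1 + V²)) (G(V) = 6 + (V + V)*(V + V*(1 + V*V)) = 6 + (2*V)*(V + V*(1 + V²)) = 6 + 2*V*(V + V*(1 + V²)))
-G(-74) = -(6 + 2*(-74)⁴ + 4*(-74)²) = -(6 + 2*29986576 + 4*5476) = -(6 + 59973152 + 21904) = -1*59995062 = -59995062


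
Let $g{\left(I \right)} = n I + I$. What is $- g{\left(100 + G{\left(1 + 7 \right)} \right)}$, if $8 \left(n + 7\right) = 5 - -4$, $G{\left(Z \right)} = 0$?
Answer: $\frac{975}{2} \approx 487.5$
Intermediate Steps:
$n = - \frac{47}{8}$ ($n = -7 + \frac{5 - -4}{8} = -7 + \frac{5 + 4}{8} = -7 + \frac{1}{8} \cdot 9 = -7 + \frac{9}{8} = - \frac{47}{8} \approx -5.875$)
$g{\left(I \right)} = - \frac{39 I}{8}$ ($g{\left(I \right)} = - \frac{47 I}{8} + I = - \frac{39 I}{8}$)
$- g{\left(100 + G{\left(1 + 7 \right)} \right)} = - \frac{\left(-39\right) \left(100 + 0\right)}{8} = - \frac{\left(-39\right) 100}{8} = \left(-1\right) \left(- \frac{975}{2}\right) = \frac{975}{2}$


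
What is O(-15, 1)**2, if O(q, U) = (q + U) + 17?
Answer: 9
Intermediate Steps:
O(q, U) = 17 + U + q (O(q, U) = (U + q) + 17 = 17 + U + q)
O(-15, 1)**2 = (17 + 1 - 15)**2 = 3**2 = 9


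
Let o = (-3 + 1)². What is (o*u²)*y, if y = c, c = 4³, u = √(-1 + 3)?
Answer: 512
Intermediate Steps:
u = √2 ≈ 1.4142
o = 4 (o = (-2)² = 4)
c = 64
y = 64
(o*u²)*y = (4*(√2)²)*64 = (4*2)*64 = 8*64 = 512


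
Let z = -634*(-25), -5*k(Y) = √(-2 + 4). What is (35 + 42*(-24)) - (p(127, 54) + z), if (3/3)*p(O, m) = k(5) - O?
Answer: -16696 + √2/5 ≈ -16696.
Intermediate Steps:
k(Y) = -√2/5 (k(Y) = -√(-2 + 4)/5 = -√2/5)
z = 15850
p(O, m) = -O - √2/5 (p(O, m) = -√2/5 - O = -O - √2/5)
(35 + 42*(-24)) - (p(127, 54) + z) = (35 + 42*(-24)) - ((-1*127 - √2/5) + 15850) = (35 - 1008) - ((-127 - √2/5) + 15850) = -973 - (15723 - √2/5) = -973 + (-15723 + √2/5) = -16696 + √2/5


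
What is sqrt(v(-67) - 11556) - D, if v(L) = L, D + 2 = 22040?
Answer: -22038 + I*sqrt(11623) ≈ -22038.0 + 107.81*I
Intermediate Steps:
D = 22038 (D = -2 + 22040 = 22038)
sqrt(v(-67) - 11556) - D = sqrt(-67 - 11556) - 1*22038 = sqrt(-11623) - 22038 = I*sqrt(11623) - 22038 = -22038 + I*sqrt(11623)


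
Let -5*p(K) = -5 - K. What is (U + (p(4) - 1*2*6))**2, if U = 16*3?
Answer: 35721/25 ≈ 1428.8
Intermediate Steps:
p(K) = 1 + K/5 (p(K) = -(-5 - K)/5 = 1 + K/5)
U = 48
(U + (p(4) - 1*2*6))**2 = (48 + ((1 + (1/5)*4) - 1*2*6))**2 = (48 + ((1 + 4/5) - 2*6))**2 = (48 + (9/5 - 12))**2 = (48 - 51/5)**2 = (189/5)**2 = 35721/25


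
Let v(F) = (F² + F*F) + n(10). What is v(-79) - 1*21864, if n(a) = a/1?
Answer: -9372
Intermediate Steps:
n(a) = a (n(a) = a*1 = a)
v(F) = 10 + 2*F² (v(F) = (F² + F*F) + 10 = (F² + F²) + 10 = 2*F² + 10 = 10 + 2*F²)
v(-79) - 1*21864 = (10 + 2*(-79)²) - 1*21864 = (10 + 2*6241) - 21864 = (10 + 12482) - 21864 = 12492 - 21864 = -9372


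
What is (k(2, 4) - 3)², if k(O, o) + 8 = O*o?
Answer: 9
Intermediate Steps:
k(O, o) = -8 + O*o
(k(2, 4) - 3)² = ((-8 + 2*4) - 3)² = ((-8 + 8) - 3)² = (0 - 3)² = (-3)² = 9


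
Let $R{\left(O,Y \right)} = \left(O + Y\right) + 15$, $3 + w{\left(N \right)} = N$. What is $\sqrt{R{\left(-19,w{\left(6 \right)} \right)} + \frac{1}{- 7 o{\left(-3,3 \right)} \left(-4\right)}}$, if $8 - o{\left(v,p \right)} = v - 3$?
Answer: $\frac{i \sqrt{782}}{28} \approx 0.99872 i$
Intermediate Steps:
$o{\left(v,p \right)} = 11 - v$ ($o{\left(v,p \right)} = 8 - \left(v - 3\right) = 8 - \left(-3 + v\right) = 11 - v$)
$w{\left(N \right)} = -3 + N$
$R{\left(O,Y \right)} = 15 + O + Y$
$\sqrt{R{\left(-19,w{\left(6 \right)} \right)} + \frac{1}{- 7 o{\left(-3,3 \right)} \left(-4\right)}} = \sqrt{\left(15 - 19 + \left(-3 + 6\right)\right) + \frac{1}{- 7 \left(11 - -3\right) \left(-4\right)}} = \sqrt{\left(15 - 19 + 3\right) + \frac{1}{- 7 \left(11 + 3\right) \left(-4\right)}} = \sqrt{-1 + \frac{1}{\left(-7\right) 14 \left(-4\right)}} = \sqrt{-1 + \frac{1}{\left(-98\right) \left(-4\right)}} = \sqrt{-1 + \frac{1}{392}} = \sqrt{- \frac{391}{392}} = \frac{i \sqrt{782}}{28}$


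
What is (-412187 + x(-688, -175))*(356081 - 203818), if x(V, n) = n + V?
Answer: -62892232150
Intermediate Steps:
x(V, n) = V + n
(-412187 + x(-688, -175))*(356081 - 203818) = (-412187 + (-688 - 175))*(356081 - 203818) = (-412187 - 863)*152263 = -413050*152263 = -62892232150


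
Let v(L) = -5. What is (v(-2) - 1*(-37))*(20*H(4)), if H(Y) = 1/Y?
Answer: 160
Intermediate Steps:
(v(-2) - 1*(-37))*(20*H(4)) = (-5 - 1*(-37))*(20/4) = (-5 + 37)*(20*(¼)) = 32*5 = 160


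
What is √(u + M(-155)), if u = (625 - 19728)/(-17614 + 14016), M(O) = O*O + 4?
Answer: 7*√129587110/514 ≈ 155.03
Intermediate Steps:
M(O) = 4 + O² (M(O) = O² + 4 = 4 + O²)
u = 2729/514 (u = -19103/(-3598) = -19103*(-1/3598) = 2729/514 ≈ 5.3093)
√(u + M(-155)) = √(2729/514 + (4 + (-155)²)) = √(2729/514 + (4 + 24025)) = √(2729/514 + 24029) = √(12353635/514) = 7*√129587110/514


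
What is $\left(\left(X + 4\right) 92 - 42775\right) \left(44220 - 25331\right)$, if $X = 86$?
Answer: $-651576055$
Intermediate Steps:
$\left(\left(X + 4\right) 92 - 42775\right) \left(44220 - 25331\right) = \left(\left(86 + 4\right) 92 - 42775\right) \left(44220 - 25331\right) = \left(90 \cdot 92 - 42775\right) 18889 = \left(8280 - 42775\right) 18889 = \left(-34495\right) 18889 = -651576055$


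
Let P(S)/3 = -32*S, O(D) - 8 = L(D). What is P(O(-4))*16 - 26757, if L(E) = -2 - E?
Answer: -42117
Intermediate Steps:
O(D) = 6 - D (O(D) = 8 + (-2 - D) = 6 - D)
P(S) = -96*S (P(S) = 3*(-32*S) = -96*S)
P(O(-4))*16 - 26757 = -96*(6 - 1*(-4))*16 - 26757 = -96*(6 + 4)*16 - 26757 = -96*10*16 - 26757 = -960*16 - 26757 = -15360 - 26757 = -42117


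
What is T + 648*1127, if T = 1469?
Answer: 731765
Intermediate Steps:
T + 648*1127 = 1469 + 648*1127 = 1469 + 730296 = 731765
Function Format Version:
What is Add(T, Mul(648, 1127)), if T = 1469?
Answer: 731765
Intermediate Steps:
Add(T, Mul(648, 1127)) = Add(1469, Mul(648, 1127)) = Add(1469, 730296) = 731765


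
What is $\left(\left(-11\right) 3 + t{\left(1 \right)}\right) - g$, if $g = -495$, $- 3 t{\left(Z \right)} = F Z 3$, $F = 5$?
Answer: $457$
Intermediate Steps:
$t{\left(Z \right)} = - 5 Z$ ($t{\left(Z \right)} = - \frac{5 Z 3}{3} = - \frac{15 Z}{3} = - 5 Z$)
$\left(\left(-11\right) 3 + t{\left(1 \right)}\right) - g = \left(\left(-11\right) 3 - 5\right) - -495 = \left(-33 - 5\right) + 495 = -38 + 495 = 457$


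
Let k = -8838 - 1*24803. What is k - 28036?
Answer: -61677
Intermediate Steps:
k = -33641 (k = -8838 - 24803 = -33641)
k - 28036 = -33641 - 28036 = -61677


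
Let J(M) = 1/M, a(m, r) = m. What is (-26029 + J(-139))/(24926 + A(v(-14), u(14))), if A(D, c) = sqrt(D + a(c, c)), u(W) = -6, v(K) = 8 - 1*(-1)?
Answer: -90183065632/86361460747 + 3618032*sqrt(3)/86361460747 ≈ -1.0442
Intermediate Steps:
v(K) = 9 (v(K) = 8 + 1 = 9)
A(D, c) = sqrt(D + c)
(-26029 + J(-139))/(24926 + A(v(-14), u(14))) = (-26029 + 1/(-139))/(24926 + sqrt(9 - 6)) = (-26029 - 1/139)/(24926 + sqrt(3)) = -3618032/(139*(24926 + sqrt(3)))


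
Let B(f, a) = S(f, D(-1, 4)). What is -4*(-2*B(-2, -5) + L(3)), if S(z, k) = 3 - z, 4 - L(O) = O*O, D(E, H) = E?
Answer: 60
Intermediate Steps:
L(O) = 4 - O² (L(O) = 4 - O*O = 4 - O²)
B(f, a) = 3 - f
-4*(-2*B(-2, -5) + L(3)) = -4*(-2*(3 - 1*(-2)) + (4 - 1*3²)) = -4*(-2*(3 + 2) + (4 - 1*9)) = -4*(-2*5 + (4 - 9)) = -4*(-10 - 5) = -4*(-15) = 60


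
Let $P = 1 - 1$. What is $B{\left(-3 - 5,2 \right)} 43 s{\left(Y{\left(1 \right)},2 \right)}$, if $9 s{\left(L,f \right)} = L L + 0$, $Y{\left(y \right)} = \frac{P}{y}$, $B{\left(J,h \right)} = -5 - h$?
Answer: $0$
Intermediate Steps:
$P = 0$
$Y{\left(y \right)} = 0$ ($Y{\left(y \right)} = \frac{0}{y} = 0$)
$s{\left(L,f \right)} = \frac{L^{2}}{9}$ ($s{\left(L,f \right)} = \frac{L L + 0}{9} = \frac{L^{2} + 0}{9} = \frac{L^{2}}{9}$)
$B{\left(-3 - 5,2 \right)} 43 s{\left(Y{\left(1 \right)},2 \right)} = \left(-5 - 2\right) 43 \frac{0^{2}}{9} = \left(-5 - 2\right) 43 \cdot \frac{1}{9} \cdot 0 = \left(-7\right) 43 \cdot 0 = \left(-301\right) 0 = 0$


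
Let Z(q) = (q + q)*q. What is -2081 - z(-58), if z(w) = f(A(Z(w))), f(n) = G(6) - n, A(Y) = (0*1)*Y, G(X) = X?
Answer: -2087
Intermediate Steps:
Z(q) = 2*q² (Z(q) = (2*q)*q = 2*q²)
A(Y) = 0 (A(Y) = 0*Y = 0)
f(n) = 6 - n
z(w) = 6 (z(w) = 6 - 1*0 = 6 + 0 = 6)
-2081 - z(-58) = -2081 - 1*6 = -2081 - 6 = -2087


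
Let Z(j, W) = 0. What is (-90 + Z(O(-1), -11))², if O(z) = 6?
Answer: 8100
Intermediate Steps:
(-90 + Z(O(-1), -11))² = (-90 + 0)² = (-90)² = 8100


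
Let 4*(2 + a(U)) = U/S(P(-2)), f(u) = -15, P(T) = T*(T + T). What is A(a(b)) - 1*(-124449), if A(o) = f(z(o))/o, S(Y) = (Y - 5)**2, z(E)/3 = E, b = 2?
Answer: 871197/7 ≈ 1.2446e+5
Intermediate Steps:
z(E) = 3*E
P(T) = 2*T**2 (P(T) = T*(2*T) = 2*T**2)
S(Y) = (-5 + Y)**2
a(U) = -2 + U/36 (a(U) = -2 + (U/((-5 + 2*(-2)**2)**2))/4 = -2 + (U/((-5 + 2*4)**2))/4 = -2 + (U/((-5 + 8)**2))/4 = -2 + (U/(3**2))/4 = -2 + (U/9)/4 = -2 + U/36)
A(o) = -15/o
A(a(b)) - 1*(-124449) = -15/(-2 + (1/36)*2) - 1*(-124449) = -15/(-2 + 1/18) + 124449 = -15/(-35/18) + 124449 = -15*(-18/35) + 124449 = 54/7 + 124449 = 871197/7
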